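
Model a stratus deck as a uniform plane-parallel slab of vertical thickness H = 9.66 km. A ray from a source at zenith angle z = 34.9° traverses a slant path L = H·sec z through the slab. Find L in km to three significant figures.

sec z = 1/cos 34.9° = 1.2193.
L = 9.66 × 1.2193 = 11.778 km.

11.8 km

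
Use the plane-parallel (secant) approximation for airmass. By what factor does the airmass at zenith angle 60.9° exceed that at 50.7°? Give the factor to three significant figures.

1.30

X(60.9°)/X(50.7°) = sec 60.9° / sec 50.7° = cos 50.7° / cos 60.9° = 0.6334/0.4863 = 1.3024.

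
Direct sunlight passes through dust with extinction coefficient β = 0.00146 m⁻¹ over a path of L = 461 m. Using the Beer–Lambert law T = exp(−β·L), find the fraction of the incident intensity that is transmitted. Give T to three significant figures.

τ = β·L = 0.00146 × 461 = 0.6731.
T = exp(−0.6731) = 0.5101.

0.510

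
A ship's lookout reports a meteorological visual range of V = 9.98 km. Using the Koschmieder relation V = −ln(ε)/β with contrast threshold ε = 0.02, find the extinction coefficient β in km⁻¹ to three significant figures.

0.392 km⁻¹

β = −ln(0.02) / V = 3.912 / 9.98 = 0.3920 km⁻¹.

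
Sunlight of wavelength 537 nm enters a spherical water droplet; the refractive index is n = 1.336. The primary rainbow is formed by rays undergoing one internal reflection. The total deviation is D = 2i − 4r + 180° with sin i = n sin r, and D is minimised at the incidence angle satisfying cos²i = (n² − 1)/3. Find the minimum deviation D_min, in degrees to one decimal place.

cos²i = (1.78490 − 1)/3 = 0.26163; i = arccos(0.51150) = 59.236°.
sin r = sin 59.236°/1.336 = 0.64318; r = 40.029°.
D_min = 2·59.236° − 4·40.029° + 180° = 138.356°.

138.4°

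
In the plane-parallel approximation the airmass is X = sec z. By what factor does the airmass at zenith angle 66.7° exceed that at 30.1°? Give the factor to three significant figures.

X(66.7°)/X(30.1°) = sec 66.7° / sec 30.1° = cos 30.1° / cos 66.7° = 0.8652/0.3955 = 2.1872.

2.19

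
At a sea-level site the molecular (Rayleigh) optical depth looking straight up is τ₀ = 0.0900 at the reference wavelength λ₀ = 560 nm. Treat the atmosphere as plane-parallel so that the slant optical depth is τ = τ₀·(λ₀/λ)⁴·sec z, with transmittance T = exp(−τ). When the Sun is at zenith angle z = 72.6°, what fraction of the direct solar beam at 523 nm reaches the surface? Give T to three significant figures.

sec 72.6° = 3.3440.
τ = 0.0900 × (560/523)⁴ × 3.3440 = 0.0900 × 1.3145 × 3.3440 = 0.3956.
T = exp(−0.3956) = 0.6733.

0.673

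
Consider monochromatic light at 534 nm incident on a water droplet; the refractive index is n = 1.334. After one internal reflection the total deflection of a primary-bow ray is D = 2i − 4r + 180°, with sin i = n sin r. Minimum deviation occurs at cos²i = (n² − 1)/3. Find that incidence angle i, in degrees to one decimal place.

59.4°

cos²i = (1.334² − 1)/3 = (1.77956 − 1)/3 = 0.25985.
cos i = 0.50976, so i = 59.352°.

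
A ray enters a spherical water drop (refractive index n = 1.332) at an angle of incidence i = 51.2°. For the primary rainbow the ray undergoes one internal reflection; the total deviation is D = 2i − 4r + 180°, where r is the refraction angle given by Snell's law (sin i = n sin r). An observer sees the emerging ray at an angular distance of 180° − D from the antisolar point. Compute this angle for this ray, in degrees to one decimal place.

40.8°

sin r = sin 51.2° / 1.332 = 0.7793/1.332 = 0.5851; r = 35.81°.
D = 2·51.2° − 4·35.81° + 180° = 102.40° − 143.24° + 180° = 139.16°.
Angle from antisolar point = 180° − D = 40.84°.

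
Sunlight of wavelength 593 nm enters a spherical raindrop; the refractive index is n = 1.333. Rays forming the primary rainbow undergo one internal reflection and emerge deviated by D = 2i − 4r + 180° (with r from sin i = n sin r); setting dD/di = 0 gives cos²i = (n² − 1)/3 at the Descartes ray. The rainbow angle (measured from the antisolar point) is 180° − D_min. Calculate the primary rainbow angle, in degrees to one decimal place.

cos²i = (1.77689 − 1)/3 = 0.25896; i = arccos(0.50888) = 59.410°.
sin r = sin 59.410°/1.333 = 0.64579; r = 40.225°.
D_min = 2·59.410° − 4·40.225° + 180° = 137.922°.
Rainbow angle = 180° − D_min = 42.078°.

42.1°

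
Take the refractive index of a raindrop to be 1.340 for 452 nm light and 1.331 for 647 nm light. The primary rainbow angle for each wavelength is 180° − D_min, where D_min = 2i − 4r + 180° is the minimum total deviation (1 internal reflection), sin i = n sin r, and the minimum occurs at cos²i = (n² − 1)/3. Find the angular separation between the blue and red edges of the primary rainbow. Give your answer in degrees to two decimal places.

1.30°

At 452 nm (n = 1.340): cos²i = 0.26520 → i = 59.004°, r = 39.770°, D_min = 138.929°, rainbow angle = 41.071°.
At 647 nm (n = 1.331): cos²i = 0.25719 → i = 59.527°, r = 40.356°, D_min = 137.630°, rainbow angle = 42.370°.
Angular width = |41.071° − 42.370°| = 1.299°.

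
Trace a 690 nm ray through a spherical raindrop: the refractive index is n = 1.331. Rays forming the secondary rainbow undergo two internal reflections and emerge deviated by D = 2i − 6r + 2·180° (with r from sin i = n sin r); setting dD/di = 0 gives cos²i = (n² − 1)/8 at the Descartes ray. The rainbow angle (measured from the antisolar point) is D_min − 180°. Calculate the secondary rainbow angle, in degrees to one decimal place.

cos²i = (1.77156 − 1)/8 = 0.09645; i = arccos(0.31056) = 71.907°.
sin r = sin 71.907°/1.331 = 0.71417; r = 45.575°.
D_min = 2·71.907° − 6·45.575° + 360° = 230.365°.
Rainbow angle = D_min − 180° = 50.365°.

50.4°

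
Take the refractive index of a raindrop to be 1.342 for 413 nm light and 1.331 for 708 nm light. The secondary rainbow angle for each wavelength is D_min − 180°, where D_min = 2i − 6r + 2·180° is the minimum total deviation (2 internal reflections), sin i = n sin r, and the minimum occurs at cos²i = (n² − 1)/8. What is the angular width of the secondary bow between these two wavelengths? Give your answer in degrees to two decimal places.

At 413 nm (n = 1.342): cos²i = 0.10012 → i = 71.554°, r = 44.981°, D_min = 233.222°, rainbow angle = 53.222°.
At 708 nm (n = 1.331): cos²i = 0.09645 → i = 71.907°, r = 45.575°, D_min = 230.365°, rainbow angle = 50.365°.
Angular width = |53.222° − 50.365°| = 2.857°.

2.86°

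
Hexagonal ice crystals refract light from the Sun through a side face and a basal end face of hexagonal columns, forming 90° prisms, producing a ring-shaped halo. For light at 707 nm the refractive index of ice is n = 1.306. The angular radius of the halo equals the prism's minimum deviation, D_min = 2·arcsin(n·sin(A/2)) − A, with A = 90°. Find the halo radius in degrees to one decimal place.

n·sin(A/2) = 1.306 × sin 45° = 1.306 × 0.7071 = 0.9235.
D_min = 2·arcsin(0.9235) − 90° = 2 × 67.440° − 90° = 44.881°.

44.9°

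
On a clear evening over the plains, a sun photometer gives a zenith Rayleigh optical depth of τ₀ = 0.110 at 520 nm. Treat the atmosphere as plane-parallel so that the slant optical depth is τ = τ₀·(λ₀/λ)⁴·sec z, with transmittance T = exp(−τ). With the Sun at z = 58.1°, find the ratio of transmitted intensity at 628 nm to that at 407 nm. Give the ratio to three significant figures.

1.58

Airmass: sec 58.1° = 1.8924.
τ(628 nm) = 0.110 × (520/628)⁴ × 1.8924 = 0.110 × 0.4701 × 1.8924 = 0.0979.
τ(407 nm) = 0.110 × (520/407)⁴ × 1.8924 = 0.110 × 2.6646 × 1.8924 = 0.5547.
T(628)/T(407) = exp(τ_B − τ_A) = exp(0.4568) = 1.5790.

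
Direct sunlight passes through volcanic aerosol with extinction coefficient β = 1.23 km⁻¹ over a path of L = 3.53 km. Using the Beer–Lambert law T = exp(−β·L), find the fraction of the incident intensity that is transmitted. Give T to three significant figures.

0.0130

τ = β·L = 1.23 × 3.53 = 4.3419.
T = exp(−4.3419) = 0.0130.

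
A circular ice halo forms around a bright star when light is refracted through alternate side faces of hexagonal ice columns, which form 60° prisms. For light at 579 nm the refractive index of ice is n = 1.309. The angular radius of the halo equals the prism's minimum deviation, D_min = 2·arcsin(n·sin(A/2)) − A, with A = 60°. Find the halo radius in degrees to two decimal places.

21.76°

n·sin(A/2) = 1.309 × sin 30° = 1.309 × 0.5000 = 0.6545.
D_min = 2·arcsin(0.6545) − 60° = 2 × 40.882° − 60° = 21.763°.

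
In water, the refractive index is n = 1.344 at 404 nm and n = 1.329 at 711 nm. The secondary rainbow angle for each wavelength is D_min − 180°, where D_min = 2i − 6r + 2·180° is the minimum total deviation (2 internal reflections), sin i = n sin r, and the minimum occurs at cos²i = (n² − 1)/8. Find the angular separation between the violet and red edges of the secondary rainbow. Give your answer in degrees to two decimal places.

3.90°

At 404 nm (n = 1.344): cos²i = 0.10079 → i = 71.490°, r = 44.874°, D_min = 233.733°, rainbow angle = 53.733°.
At 711 nm (n = 1.329): cos²i = 0.09578 → i = 71.972°, r = 45.685°, D_min = 229.837°, rainbow angle = 49.837°.
Angular width = |53.733° − 49.837°| = 3.896°.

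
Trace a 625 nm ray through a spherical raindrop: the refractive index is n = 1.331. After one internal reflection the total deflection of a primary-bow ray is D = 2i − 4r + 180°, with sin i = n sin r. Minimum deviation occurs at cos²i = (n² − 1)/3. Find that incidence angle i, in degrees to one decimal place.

59.5°

cos²i = (1.331² − 1)/3 = (1.77156 − 1)/3 = 0.25719.
cos i = 0.50714, so i = 59.527°.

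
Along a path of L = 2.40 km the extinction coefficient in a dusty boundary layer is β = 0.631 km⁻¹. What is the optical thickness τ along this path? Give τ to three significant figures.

1.51

τ = β·L = 0.631 × 2.40 = 1.5144.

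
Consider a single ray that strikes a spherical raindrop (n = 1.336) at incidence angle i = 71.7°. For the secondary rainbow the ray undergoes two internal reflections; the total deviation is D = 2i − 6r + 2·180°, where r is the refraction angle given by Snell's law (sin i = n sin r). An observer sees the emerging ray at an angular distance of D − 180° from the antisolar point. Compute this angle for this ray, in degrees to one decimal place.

51.7°

sin r = sin 71.7° / 1.336 = 0.9494/1.336 = 0.7106; r = 45.29°.
D = 2·71.7° − 6·45.29° + 2·180° = 143.40° − 271.73° + 360° = 231.67°.
Angle from antisolar point = D − 180° = 51.67°.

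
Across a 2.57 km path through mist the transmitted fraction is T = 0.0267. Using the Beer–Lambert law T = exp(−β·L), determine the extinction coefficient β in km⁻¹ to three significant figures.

Beer–Lambert: T = exp(−βL) ⇒ β = −ln(T)/L = −ln(0.0267)/2.57 = 3.6231/2.57 = 1.41 km⁻¹.

1.41 km⁻¹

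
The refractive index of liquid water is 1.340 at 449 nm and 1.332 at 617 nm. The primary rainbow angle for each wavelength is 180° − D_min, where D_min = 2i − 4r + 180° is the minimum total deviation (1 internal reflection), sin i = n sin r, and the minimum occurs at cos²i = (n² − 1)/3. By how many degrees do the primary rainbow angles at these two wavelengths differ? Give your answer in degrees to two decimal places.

1.15°

At 449 nm (n = 1.340): cos²i = 0.26520 → i = 59.004°, r = 39.770°, D_min = 138.929°, rainbow angle = 41.071°.
At 617 nm (n = 1.332): cos²i = 0.25807 → i = 59.469°, r = 40.290°, D_min = 137.776°, rainbow angle = 42.224°.
Angular width = |41.071° − 42.224°| = 1.153°.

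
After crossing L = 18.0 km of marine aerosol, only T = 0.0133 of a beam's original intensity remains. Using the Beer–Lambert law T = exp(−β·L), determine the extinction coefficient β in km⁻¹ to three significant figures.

Beer–Lambert: T = exp(−βL) ⇒ β = −ln(T)/L = −ln(0.0133)/18.0 = 4.3200/18.0 = 0.24 km⁻¹.

0.240 km⁻¹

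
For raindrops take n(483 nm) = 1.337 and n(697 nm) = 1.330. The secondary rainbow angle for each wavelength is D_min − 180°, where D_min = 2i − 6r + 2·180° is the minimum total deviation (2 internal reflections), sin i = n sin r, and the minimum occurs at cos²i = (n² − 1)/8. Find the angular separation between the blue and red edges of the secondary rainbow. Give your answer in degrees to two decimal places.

At 483 nm (n = 1.337): cos²i = 0.09845 → i = 71.714°, r = 45.249°, D_min = 231.934°, rainbow angle = 51.934°.
At 697 nm (n = 1.330): cos²i = 0.09611 → i = 71.940°, r = 45.630°, D_min = 230.101°, rainbow angle = 50.101°.
Angular width = |51.934° − 50.101°| = 1.832°.

1.83°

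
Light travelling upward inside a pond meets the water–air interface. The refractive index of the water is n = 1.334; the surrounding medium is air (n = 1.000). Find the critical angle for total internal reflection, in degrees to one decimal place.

48.6°

sin θ_c = n_air / n = 1.000 / 1.334 = 0.7496.
θ_c = arcsin(0.7496) = 48.56°.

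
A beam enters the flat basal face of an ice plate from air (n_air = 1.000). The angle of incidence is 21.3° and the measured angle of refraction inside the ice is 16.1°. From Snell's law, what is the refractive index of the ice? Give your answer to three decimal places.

1.310

n = sin θ_i / sin θ_r = sin 21.3° / sin 16.1° = 0.3633 / 0.2773 = 1.3099.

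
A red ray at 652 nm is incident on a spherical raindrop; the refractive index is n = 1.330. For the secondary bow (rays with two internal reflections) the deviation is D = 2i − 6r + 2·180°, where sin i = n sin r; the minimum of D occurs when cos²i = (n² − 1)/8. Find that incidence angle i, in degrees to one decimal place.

cos²i = (1.330² − 1)/8 = (1.76890 − 1)/8 = 0.09611.
cos i = 0.31002, so i = 71.940°.

71.9°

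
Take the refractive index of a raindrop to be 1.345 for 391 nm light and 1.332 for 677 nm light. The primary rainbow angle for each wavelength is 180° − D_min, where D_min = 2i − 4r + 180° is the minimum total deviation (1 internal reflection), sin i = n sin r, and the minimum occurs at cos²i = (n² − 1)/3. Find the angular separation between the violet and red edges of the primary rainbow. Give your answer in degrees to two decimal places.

1.86°

At 391 nm (n = 1.345): cos²i = 0.26967 → i = 58.715°, r = 39.448°, D_min = 139.635°, rainbow angle = 40.365°.
At 677 nm (n = 1.332): cos²i = 0.25807 → i = 59.469°, r = 40.290°, D_min = 137.776°, rainbow angle = 42.224°.
Angular width = |40.365° − 42.224°| = 1.859°.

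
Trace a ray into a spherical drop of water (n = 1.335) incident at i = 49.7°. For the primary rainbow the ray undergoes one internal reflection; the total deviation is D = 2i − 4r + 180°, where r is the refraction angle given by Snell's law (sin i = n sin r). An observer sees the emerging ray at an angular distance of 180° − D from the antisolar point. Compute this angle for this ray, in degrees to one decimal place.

sin r = sin 49.7° / 1.335 = 0.7627/1.335 = 0.5713; r = 34.84°.
D = 2·49.7° − 4·34.84° + 180° = 99.40° − 139.36° + 180° = 140.04°.
Angle from antisolar point = 180° − D = 39.96°.

40.0°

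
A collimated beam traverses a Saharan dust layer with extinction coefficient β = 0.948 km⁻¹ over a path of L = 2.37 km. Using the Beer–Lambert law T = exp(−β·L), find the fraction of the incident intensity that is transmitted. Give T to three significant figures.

τ = β·L = 0.948 × 2.37 = 2.2468.
T = exp(−2.2468) = 0.1057.

0.106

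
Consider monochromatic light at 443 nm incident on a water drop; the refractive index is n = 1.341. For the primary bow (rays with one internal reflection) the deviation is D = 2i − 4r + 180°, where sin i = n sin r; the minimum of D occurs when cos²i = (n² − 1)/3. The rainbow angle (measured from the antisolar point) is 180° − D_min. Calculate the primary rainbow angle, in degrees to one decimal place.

cos²i = (1.79828 − 1)/3 = 0.26609; i = arccos(0.51584) = 58.946°.
sin r = sin 58.946°/1.341 = 0.63884; r = 39.705°.
D_min = 2·58.946° − 4·39.705° + 180° = 139.071°.
Rainbow angle = 180° − D_min = 40.929°.

40.9°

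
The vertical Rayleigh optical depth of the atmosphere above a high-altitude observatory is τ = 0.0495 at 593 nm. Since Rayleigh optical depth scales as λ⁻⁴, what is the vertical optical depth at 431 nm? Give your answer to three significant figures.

τ(431 nm) = τ(593 nm) × (593/431)⁴ = 0.0495 × (1.3759)⁴ = 0.0495 × 3.5835 = 0.1774.

0.177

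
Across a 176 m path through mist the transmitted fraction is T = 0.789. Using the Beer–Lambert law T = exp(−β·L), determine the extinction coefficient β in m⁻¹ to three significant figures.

0.00135 m⁻¹

Beer–Lambert: T = exp(−βL) ⇒ β = −ln(T)/L = −ln(0.789)/176 = 0.2370/176 = 0.001347 m⁻¹.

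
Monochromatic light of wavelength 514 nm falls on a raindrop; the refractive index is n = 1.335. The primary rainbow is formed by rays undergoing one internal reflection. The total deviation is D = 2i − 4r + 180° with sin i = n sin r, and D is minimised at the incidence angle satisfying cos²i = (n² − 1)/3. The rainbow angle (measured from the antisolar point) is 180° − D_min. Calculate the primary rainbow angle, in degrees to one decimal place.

41.8°

cos²i = (1.78222 − 1)/3 = 0.26074; i = arccos(0.51063) = 59.294°.
sin r = sin 59.294°/1.335 = 0.64405; r = 40.094°.
D_min = 2·59.294° − 4·40.094° + 180° = 138.212°.
Rainbow angle = 180° − D_min = 41.788°.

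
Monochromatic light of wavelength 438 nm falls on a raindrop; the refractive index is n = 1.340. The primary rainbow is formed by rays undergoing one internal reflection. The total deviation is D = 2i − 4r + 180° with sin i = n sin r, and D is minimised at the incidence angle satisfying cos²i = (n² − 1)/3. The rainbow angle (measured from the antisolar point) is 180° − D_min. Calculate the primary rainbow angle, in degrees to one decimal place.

cos²i = (1.79560 − 1)/3 = 0.26520; i = arccos(0.51498) = 59.004°.
sin r = sin 59.004°/1.340 = 0.63971; r = 39.770°.
D_min = 2·59.004° − 4·39.770° + 180° = 138.929°.
Rainbow angle = 180° − D_min = 41.071°.

41.1°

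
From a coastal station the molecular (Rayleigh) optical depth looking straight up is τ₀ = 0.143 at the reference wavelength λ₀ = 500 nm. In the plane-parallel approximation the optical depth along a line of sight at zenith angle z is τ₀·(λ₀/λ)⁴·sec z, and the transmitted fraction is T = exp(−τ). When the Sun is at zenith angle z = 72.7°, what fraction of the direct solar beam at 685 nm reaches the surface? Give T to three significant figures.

sec 72.7° = 3.3628.
τ = 0.143 × (500/685)⁴ × 3.3628 = 0.143 × 0.2839 × 3.3628 = 0.1365.
T = exp(−0.1365) = 0.8724.

0.872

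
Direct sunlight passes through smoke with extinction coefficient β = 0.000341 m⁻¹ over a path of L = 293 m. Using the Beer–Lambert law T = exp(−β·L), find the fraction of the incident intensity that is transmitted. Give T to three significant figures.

τ = β·L = 0.000341 × 293 = 0.0999.
T = exp(−0.0999) = 0.9049.

0.905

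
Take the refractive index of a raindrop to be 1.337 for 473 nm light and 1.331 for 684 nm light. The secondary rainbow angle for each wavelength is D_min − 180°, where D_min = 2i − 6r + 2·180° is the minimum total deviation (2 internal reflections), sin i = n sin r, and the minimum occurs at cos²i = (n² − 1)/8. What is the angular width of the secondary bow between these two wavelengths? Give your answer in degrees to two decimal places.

1.57°

At 473 nm (n = 1.337): cos²i = 0.09845 → i = 71.714°, r = 45.249°, D_min = 231.934°, rainbow angle = 51.934°.
At 684 nm (n = 1.331): cos²i = 0.09645 → i = 71.907°, r = 45.575°, D_min = 230.365°, rainbow angle = 50.365°.
Angular width = |51.934° − 50.365°| = 1.569°.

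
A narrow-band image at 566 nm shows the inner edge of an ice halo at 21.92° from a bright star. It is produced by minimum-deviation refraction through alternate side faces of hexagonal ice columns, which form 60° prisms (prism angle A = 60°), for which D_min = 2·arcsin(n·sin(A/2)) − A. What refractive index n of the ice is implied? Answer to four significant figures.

Rearranging: n = sin((D_min + A)/2) / sin(A/2).
(D_min + A)/2 = (21.92° + 60°)/2 = 40.960°.
n = sin 40.960° / sin 30° = 0.6555 / 0.5000 = 1.3111.

1.311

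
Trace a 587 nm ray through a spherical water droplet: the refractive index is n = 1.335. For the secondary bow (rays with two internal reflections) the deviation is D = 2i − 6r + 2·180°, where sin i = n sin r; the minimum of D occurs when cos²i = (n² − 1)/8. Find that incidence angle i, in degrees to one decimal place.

cos²i = (1.335² − 1)/8 = (1.78222 − 1)/8 = 0.09778.
cos i = 0.31269, so i = 71.778°.

71.8°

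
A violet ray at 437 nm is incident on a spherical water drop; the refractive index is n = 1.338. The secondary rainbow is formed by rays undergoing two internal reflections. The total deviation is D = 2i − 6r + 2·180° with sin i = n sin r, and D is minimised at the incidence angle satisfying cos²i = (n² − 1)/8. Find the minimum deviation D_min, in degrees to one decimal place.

cos²i = (1.79024 − 1)/8 = 0.09878; i = arccos(0.31429) = 71.682°.
sin r = sin 71.682°/1.338 = 0.70951; r = 45.195°.
D_min = 2·71.682° − 6·45.195° + 360° = 232.193°.

232.2°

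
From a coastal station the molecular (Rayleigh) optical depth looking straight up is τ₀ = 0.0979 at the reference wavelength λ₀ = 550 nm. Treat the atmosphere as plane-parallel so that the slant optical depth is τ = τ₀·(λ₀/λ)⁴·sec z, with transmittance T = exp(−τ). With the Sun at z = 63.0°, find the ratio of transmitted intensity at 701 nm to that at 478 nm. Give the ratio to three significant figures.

Airmass: sec 63.0° = 2.2027.
τ(701 nm) = 0.0979 × (550/701)⁴ × 2.2027 = 0.0979 × 0.3789 × 2.2027 = 0.0817.
τ(478 nm) = 0.0979 × (550/478)⁴ × 2.2027 = 0.0979 × 1.7528 × 2.2027 = 0.3780.
T(701)/T(478) = exp(τ_B − τ_A) = exp(0.2963) = 1.3448.

1.34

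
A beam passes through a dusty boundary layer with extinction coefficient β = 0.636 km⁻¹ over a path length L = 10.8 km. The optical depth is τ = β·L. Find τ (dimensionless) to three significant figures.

6.87

τ = β·L = 0.636 × 10.8 = 6.8688.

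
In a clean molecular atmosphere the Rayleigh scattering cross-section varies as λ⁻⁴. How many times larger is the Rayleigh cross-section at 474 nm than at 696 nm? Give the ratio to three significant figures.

4.65

Rayleigh scattering ∝ λ⁻⁴, so the ratio of coefficients is the inverse fourth power of the wavelength ratio.
σ(474)/σ(696) = (696/474)⁴ = (1.4684)⁴ = 4.649.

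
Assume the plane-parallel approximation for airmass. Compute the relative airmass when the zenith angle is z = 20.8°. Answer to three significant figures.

X = sec z = 1/cos 20.8° = 1/0.9348 = 1.0697.

1.07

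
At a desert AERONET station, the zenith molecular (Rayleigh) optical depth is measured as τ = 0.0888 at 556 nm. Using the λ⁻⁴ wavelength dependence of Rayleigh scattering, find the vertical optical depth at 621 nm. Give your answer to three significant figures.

0.0571

τ(621 nm) = τ(556 nm) × (556/621)⁴ = 0.0888 × (0.8953)⁴ = 0.0888 × 0.6426 = 0.0571.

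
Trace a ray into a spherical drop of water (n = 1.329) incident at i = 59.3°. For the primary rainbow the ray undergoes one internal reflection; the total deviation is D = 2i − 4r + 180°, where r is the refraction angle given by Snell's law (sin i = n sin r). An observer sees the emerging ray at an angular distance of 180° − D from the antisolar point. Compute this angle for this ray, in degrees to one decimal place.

42.7°

sin r = sin 59.3° / 1.329 = 0.8599/1.329 = 0.6470; r = 40.32°.
D = 2·59.3° − 4·40.32° + 180° = 118.60° − 161.26° + 180° = 137.34°.
Angle from antisolar point = 180° − D = 42.66°.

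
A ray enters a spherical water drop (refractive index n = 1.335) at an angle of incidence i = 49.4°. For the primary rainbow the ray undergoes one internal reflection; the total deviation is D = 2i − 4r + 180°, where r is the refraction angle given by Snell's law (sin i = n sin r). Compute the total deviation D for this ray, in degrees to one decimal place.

sin r = sin 49.4° / 1.335 = 0.7593/1.335 = 0.5687; r = 34.66°.
D = 2·49.4° − 4·34.66° + 180° = 98.80° − 138.65° + 180° = 140.15°.

140.1°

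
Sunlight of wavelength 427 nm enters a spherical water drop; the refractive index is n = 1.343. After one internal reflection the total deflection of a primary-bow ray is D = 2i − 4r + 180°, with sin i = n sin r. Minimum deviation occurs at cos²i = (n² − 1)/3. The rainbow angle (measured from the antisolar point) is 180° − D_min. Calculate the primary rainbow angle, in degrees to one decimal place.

cos²i = (1.80365 − 1)/3 = 0.26788; i = arccos(0.51757) = 58.830°.
sin r = sin 58.830°/1.343 = 0.63711; r = 39.577°.
D_min = 2·58.830° − 4·39.577° + 180° = 139.354°.
Rainbow angle = 180° − D_min = 40.646°.

40.6°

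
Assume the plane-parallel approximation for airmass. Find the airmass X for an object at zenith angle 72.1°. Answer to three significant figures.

3.25

X = sec z = 1/cos 72.1° = 1/0.3074 = 3.2535.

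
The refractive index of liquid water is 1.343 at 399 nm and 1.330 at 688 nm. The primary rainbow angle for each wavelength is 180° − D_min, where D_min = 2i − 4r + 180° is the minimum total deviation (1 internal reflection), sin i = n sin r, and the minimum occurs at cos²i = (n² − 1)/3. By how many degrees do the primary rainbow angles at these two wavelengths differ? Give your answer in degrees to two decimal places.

1.87°

At 399 nm (n = 1.343): cos²i = 0.26788 → i = 58.830°, r = 39.577°, D_min = 139.354°, rainbow angle = 40.646°.
At 688 nm (n = 1.330): cos²i = 0.25630 → i = 59.585°, r = 40.422°, D_min = 137.484°, rainbow angle = 42.516°.
Angular width = |40.646° − 42.516°| = 1.871°.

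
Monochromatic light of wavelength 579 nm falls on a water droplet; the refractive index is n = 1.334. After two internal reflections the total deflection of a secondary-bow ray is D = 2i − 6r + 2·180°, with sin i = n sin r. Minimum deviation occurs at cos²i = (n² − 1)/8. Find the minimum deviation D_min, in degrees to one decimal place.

cos²i = (1.77956 − 1)/8 = 0.09744; i = arccos(0.31216) = 71.810°.
sin r = sin 71.810°/1.334 = 0.71217; r = 45.411°.
D_min = 2·71.810° − 6·45.411° + 360° = 231.153°.

231.2°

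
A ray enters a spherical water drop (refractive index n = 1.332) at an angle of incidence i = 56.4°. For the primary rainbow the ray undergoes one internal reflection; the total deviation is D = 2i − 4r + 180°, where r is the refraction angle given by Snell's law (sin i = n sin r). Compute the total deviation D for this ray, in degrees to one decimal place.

sin r = sin 56.4° / 1.332 = 0.8329/1.332 = 0.6253; r = 38.71°.
D = 2·56.4° − 4·38.71° + 180° = 112.80° − 154.82° + 180° = 137.98°.

138.0°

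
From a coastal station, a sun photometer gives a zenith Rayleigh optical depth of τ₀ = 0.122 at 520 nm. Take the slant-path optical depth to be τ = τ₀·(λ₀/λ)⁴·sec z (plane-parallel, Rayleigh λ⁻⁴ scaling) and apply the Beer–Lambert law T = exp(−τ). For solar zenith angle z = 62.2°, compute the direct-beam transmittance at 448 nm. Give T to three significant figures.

0.622

sec 62.2° = 2.1441.
τ = 0.122 × (520/448)⁴ × 2.1441 = 0.122 × 1.8151 × 2.1441 = 0.4748.
T = exp(−0.4748) = 0.6220.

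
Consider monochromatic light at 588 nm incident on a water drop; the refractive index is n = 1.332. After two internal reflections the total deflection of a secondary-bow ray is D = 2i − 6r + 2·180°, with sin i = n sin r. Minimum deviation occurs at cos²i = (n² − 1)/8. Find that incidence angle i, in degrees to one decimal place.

cos²i = (1.332² − 1)/8 = (1.77422 − 1)/8 = 0.09678.
cos i = 0.31109, so i = 71.875°.

71.9°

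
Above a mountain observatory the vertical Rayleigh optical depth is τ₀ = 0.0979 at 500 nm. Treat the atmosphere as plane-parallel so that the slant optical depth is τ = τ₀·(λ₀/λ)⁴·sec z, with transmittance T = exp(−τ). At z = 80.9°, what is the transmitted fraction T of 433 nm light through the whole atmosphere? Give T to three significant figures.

sec 80.9° = 6.3228.
τ = 0.0979 × (500/433)⁴ × 6.3228 = 0.0979 × 1.7780 × 6.3228 = 1.1006.
T = exp(−1.1006) = 0.3327.

0.333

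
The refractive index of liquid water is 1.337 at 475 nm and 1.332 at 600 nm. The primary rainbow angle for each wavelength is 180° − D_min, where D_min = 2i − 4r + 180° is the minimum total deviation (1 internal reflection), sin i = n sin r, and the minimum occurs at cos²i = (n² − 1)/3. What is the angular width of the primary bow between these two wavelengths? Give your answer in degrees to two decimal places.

0.72°

At 475 nm (n = 1.337): cos²i = 0.26252 → i = 59.178°, r = 39.964°, D_min = 138.500°, rainbow angle = 41.500°.
At 600 nm (n = 1.332): cos²i = 0.25807 → i = 59.469°, r = 40.290°, D_min = 137.776°, rainbow angle = 42.224°.
Angular width = |41.500° − 42.224°| = 0.724°.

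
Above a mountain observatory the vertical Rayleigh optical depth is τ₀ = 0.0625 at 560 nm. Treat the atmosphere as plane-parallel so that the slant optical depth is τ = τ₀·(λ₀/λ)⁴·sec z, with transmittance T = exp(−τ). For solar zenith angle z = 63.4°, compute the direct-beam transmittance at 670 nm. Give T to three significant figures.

sec 63.4° = 2.2333.
τ = 0.0625 × (560/670)⁴ × 2.2333 = 0.0625 × 0.4880 × 2.2333 = 0.0681.
T = exp(−0.0681) = 0.9341.

0.934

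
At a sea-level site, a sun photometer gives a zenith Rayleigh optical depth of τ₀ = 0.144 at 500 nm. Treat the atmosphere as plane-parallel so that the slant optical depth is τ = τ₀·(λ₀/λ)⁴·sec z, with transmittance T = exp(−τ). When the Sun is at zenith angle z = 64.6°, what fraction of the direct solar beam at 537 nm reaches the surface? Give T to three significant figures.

0.777

sec 64.6° = 2.3314.
τ = 0.144 × (500/537)⁴ × 2.3314 = 0.144 × 0.7516 × 2.3314 = 0.2523.
T = exp(−0.2523) = 0.7770.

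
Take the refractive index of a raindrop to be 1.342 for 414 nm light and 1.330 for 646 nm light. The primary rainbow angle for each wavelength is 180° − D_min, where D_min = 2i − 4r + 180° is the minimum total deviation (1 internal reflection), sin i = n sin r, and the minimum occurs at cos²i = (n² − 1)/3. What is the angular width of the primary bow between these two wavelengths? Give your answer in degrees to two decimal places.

1.73°

At 414 nm (n = 1.342): cos²i = 0.26699 → i = 58.888°, r = 39.641°, D_min = 139.213°, rainbow angle = 40.787°.
At 646 nm (n = 1.330): cos²i = 0.25630 → i = 59.585°, r = 40.422°, D_min = 137.484°, rainbow angle = 42.516°.
Angular width = |40.787° − 42.516°| = 1.729°.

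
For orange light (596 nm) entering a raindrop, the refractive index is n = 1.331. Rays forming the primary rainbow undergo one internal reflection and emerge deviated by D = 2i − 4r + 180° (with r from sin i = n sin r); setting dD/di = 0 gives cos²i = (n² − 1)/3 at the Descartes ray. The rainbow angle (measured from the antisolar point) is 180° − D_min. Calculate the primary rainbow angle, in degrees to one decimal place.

cos²i = (1.77156 − 1)/3 = 0.25719; i = arccos(0.50714) = 59.527°.
sin r = sin 59.527°/1.331 = 0.64753; r = 40.356°.
D_min = 2·59.527° − 4·40.356° + 180° = 137.630°.
Rainbow angle = 180° − D_min = 42.370°.

42.4°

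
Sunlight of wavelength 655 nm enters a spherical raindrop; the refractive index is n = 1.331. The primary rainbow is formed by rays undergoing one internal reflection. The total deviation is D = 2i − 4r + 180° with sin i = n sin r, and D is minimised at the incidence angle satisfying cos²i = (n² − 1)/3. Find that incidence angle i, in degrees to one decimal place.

59.5°

cos²i = (1.331² − 1)/3 = (1.77156 − 1)/3 = 0.25719.
cos i = 0.50714, so i = 59.527°.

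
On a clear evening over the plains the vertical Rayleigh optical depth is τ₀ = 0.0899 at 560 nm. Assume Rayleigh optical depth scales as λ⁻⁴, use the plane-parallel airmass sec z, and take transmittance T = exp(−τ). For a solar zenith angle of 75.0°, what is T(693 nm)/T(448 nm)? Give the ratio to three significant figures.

Airmass: sec 75.0° = 3.8637.
τ(693 nm) = 0.0899 × (560/693)⁴ × 3.8637 = 0.0899 × 0.4264 × 3.8637 = 0.1481.
τ(448 nm) = 0.0899 × (560/448)⁴ × 3.8637 = 0.0899 × 2.4414 × 3.8637 = 0.8480.
T(693)/T(448) = exp(τ_B − τ_A) = exp(0.6999) = 2.0136.

2.01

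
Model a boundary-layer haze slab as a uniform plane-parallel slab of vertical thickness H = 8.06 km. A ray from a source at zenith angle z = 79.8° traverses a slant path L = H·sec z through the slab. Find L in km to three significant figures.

45.5 km

sec z = 1/cos 79.8° = 5.6470.
L = 8.06 × 5.6470 = 45.515 km.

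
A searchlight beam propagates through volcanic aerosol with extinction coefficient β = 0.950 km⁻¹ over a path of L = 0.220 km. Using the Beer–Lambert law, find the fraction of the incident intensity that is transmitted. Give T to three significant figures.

τ = β·L = 0.950 × 0.220 = 0.2090.
T = exp(−0.2090) = 0.8114.

0.811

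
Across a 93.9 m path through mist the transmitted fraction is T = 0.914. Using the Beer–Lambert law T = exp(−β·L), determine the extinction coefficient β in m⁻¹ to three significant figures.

Beer–Lambert: T = exp(−βL) ⇒ β = −ln(T)/L = −ln(0.914)/93.9 = 0.0899/93.9 = 0.0009577 m⁻¹.

0.000958 m⁻¹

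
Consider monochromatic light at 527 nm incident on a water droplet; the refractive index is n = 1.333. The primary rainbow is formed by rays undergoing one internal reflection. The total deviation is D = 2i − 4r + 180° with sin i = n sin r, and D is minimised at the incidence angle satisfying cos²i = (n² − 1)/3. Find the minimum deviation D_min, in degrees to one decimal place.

cos²i = (1.77689 − 1)/3 = 0.25896; i = arccos(0.50888) = 59.410°.
sin r = sin 59.410°/1.333 = 0.64579; r = 40.225°.
D_min = 2·59.410° − 4·40.225° + 180° = 137.922°.

137.9°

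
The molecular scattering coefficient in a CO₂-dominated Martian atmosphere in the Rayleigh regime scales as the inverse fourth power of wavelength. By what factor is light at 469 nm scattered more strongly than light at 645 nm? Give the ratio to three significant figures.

Rayleigh scattering ∝ λ⁻⁴, so the ratio of coefficients is the inverse fourth power of the wavelength ratio.
σ(469)/σ(645) = (645/469)⁴ = (1.3753)⁴ = 3.577.

3.58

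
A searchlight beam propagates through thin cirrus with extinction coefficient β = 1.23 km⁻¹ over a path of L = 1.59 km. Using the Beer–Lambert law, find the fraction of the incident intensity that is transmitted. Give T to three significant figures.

0.141

τ = β·L = 1.23 × 1.59 = 1.9557.
T = exp(−1.9557) = 0.1415.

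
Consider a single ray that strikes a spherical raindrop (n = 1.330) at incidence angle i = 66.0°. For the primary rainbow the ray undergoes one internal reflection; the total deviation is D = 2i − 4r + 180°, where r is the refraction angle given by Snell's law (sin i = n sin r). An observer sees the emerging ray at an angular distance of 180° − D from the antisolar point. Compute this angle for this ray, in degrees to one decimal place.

sin r = sin 66.0° / 1.330 = 0.9135/1.330 = 0.6869; r = 43.38°.
D = 2·66.0° − 4·43.38° + 180° = 132.00° − 173.53° + 180° = 138.47°.
Angle from antisolar point = 180° − D = 41.53°.

41.5°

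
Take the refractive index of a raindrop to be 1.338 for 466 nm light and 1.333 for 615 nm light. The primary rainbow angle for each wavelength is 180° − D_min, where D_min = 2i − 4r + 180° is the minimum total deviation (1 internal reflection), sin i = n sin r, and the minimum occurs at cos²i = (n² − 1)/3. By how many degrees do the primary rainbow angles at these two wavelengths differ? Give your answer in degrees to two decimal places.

At 466 nm (n = 1.338): cos²i = 0.26341 → i = 59.120°, r = 39.899°, D_min = 138.643°, rainbow angle = 41.357°.
At 615 nm (n = 1.333): cos²i = 0.25896 → i = 59.410°, r = 40.225°, D_min = 137.922°, rainbow angle = 42.078°.
Angular width = |41.357° − 42.078°| = 0.722°.

0.72°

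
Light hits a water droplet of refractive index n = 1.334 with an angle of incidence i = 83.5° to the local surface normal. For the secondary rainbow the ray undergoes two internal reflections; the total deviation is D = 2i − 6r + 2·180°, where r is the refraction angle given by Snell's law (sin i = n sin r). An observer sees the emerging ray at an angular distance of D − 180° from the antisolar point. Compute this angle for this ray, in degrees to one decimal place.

sin r = sin 83.5° / 1.334 = 0.9936/1.334 = 0.7448; r = 48.14°.
D = 2·83.5° − 6·48.14° + 2·180° = 167.00° − 288.85° + 360° = 238.15°.
Angle from antisolar point = D − 180° = 58.15°.

58.1°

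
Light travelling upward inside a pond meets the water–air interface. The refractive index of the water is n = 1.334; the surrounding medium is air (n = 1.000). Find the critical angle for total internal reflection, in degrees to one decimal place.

sin θ_c = n_air / n = 1.000 / 1.334 = 0.7496.
θ_c = arcsin(0.7496) = 48.56°.

48.6°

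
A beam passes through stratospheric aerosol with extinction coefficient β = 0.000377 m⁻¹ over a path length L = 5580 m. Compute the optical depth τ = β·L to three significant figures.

τ = β·L = 0.000377 × 5580 = 2.1037.

2.10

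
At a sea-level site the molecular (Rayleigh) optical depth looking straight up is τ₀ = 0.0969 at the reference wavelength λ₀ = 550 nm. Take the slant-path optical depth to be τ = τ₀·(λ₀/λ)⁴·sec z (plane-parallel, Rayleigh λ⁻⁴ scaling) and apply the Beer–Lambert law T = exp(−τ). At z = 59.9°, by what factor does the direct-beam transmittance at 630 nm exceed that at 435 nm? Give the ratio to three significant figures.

Airmass: sec 59.9° = 1.9940.
τ(630 nm) = 0.0969 × (550/630)⁴ × 1.9940 = 0.0969 × 0.5809 × 1.9940 = 0.1122.
τ(435 nm) = 0.0969 × (550/435)⁴ × 1.9940 = 0.0969 × 2.5556 × 1.9940 = 0.4938.
T(630)/T(435) = exp(τ_B − τ_A) = exp(0.3815) = 1.4646.

1.46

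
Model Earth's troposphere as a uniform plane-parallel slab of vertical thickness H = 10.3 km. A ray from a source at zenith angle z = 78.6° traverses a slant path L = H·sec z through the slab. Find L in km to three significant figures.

sec z = 1/cos 78.6° = 5.0593.
L = 10.3 × 5.0593 = 52.110 km.

52.1 km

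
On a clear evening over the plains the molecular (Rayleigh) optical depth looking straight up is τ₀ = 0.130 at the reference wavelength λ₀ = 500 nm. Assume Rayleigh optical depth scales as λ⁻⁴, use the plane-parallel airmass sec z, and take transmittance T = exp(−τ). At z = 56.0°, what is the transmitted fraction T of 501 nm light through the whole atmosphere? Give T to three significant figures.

sec 56.0° = 1.7883.
τ = 0.130 × (500/501)⁴ × 1.7883 = 0.130 × 0.9920 × 1.7883 = 0.2306.
T = exp(−0.2306) = 0.7940.

0.794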